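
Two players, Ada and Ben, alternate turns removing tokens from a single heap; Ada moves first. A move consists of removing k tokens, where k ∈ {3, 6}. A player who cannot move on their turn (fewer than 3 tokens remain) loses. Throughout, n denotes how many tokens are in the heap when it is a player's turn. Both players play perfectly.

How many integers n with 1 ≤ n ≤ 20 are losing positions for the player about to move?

Work bottom-up. With no move the player to move loses. Otherwise the position is W if at least one move leads to an L position for the opponent, and L if every move leads to a W.
n=0: no move → L
n=1: no move → L
n=2: no move → L
n=3: can move to 0, which is L ⇒ W
n=4: can move to 1, which is L ⇒ W
n=5: can move to 2, which is L ⇒ W
n=6: can move to 0, which is L ⇒ W
n=7: can move to 1, which is L ⇒ W
n=8: can move to 2, which is L ⇒ W
n=9: moves to 6(W), 3(W); every one is W ⇒ L
n=10: moves to 7(W), 4(W); every one is W ⇒ L
n=11: moves to 8(W), 5(W); every one is W ⇒ L
n=12: can move to 9, which is L ⇒ W
n=13: can move to 10, which is L ⇒ W
n=14: can move to 11, which is L ⇒ W
n=15: can move to 9, which is L ⇒ W
n=16: can move to 10, which is L ⇒ W
n=17: can move to 11, which is L ⇒ W
n=18: moves to 15(W), 12(W); every one is W ⇒ L
n=19: moves to 16(W), 13(W); every one is W ⇒ L
n=20: moves to 17(W), 14(W); every one is W ⇒ L
L entries with 1 ≤ n ≤ 20 (n=0 is outside the asked range and is not counted): n = 1, 2, 9, 10, 11, 18, 19, 20; that makes 8.

8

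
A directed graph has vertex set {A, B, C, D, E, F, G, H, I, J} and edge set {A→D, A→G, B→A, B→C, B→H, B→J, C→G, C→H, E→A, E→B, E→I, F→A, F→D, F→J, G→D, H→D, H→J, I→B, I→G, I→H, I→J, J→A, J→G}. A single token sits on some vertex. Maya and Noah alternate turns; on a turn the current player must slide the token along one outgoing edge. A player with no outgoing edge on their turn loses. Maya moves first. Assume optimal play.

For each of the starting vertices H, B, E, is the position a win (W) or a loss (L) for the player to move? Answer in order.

Positions with no move are L. A position that does have a move is losing for the player to move precisely when every available move leads to a winning position for the opponent. Fill in the labels:
Every edge goes from a vertex to one that appears earlier in the order D, G, A, J, H, C, B, I, F, E, so processing vertices in that order labels each vertex after all of its successors.
D: no outgoing edge → L
G: can move to D, which is L ⇒ W
A: can move to D, which is L ⇒ W
J: moves to A(W), G(W); every one is W ⇒ L
H: can move to J, which is L ⇒ W
C: moves to H(W), G(W); every one is W ⇒ L
B: can move to C, which is L ⇒ W
I: can move to J, which is L ⇒ W
F: can move to J, which is L ⇒ W
E: moves to I(W), B(W), A(W); every one is W ⇒ L

H: W, B: W, E: L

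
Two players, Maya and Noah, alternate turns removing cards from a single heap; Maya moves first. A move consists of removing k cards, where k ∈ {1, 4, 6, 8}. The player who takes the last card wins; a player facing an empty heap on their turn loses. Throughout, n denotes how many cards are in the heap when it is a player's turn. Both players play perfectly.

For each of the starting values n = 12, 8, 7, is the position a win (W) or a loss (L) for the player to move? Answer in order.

Build the W/L table. Terminal = L. A non-terminal position is W if it has a move to some L; otherwise it is L.
n=0: no move → L
n=1: W (go to 0, an L position)
n=2: L (sole option 1(W) is W)
n=3: W (go to 2, an L position)
n=4: W (go to 0, an L position)
n=5: L (options 4(W), 1(W) are all W)
n=6: W (go to 5, an L position)
n=7: L (options 6(W), 3(W), 1(W) are all W)
n=8: W (go to 7, an L position)
n=9: W (go to 5, an L position)
n=10: W (go to 2, an L position)
n=11: W (go to 7, an L position)
n=12: L (options 11(W), 8(W), 6(W), 4(W) are all W)

12: L, 8: W, 7: L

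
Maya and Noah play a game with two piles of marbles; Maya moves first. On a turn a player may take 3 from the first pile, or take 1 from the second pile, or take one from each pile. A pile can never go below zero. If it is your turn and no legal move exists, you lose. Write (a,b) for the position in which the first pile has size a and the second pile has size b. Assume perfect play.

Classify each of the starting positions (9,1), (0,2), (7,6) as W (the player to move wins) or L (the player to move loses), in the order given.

Compute win/loss labels from the base case upward. A position with no move is L. Any other position is W if it can reach an L in one move, else L.
No move ever increases a pile, so every position that can arise here has a ≤ 9 and b ≤ 6; it is enough to label the cells with 0 ≤ a ≤ 9 and 0 ≤ b ≤ 6.
Every move lowers a or b (never raises either), so fill the grid row by row in increasing a, and left to right within a row: each cell's successors are then already labelled.
      b=0  b=1  b=2  b=3  b=4  b=5  b=6
a=0:    L    W    L    W    L    W    L
a=1:    L    W    L    W    L    W    L
a=2:    L    W    L    W    L    W    L
a=3:    W    W    W    W    W    W    W
a=4:    W    L    W    L    W    L    W
a=5:    W    L    W    L    W    L    W
a=6:    L    W    W    L    W    L    W
a=7:    L    W    L    W    W    W    W
a=8:    L    W    L    W    L    W    L
a=9:    W    W    L    W    L    W    L
Cells with no legal move (terminal, hence L): (0,0), (1,0), (2,0).
The remaining L cells, each justified by listing all of its moves:
(0,2): →(0,1)(W) only, which is W, so L
(0,4): →(0,3)(W) only, which is W, so L
(0,6): →(0,5)(W) only, which is W, so L
(1,2): →(1,1)(W), (0,1)(W) — all W, so L
(1,4): →(1,3)(W), (0,3)(W) — all W, so L
(1,6): →(1,5)(W), (0,5)(W) — all W, so L
(2,2): →(2,1)(W), (1,1)(W) — all W, so L
(2,4): →(2,3)(W), (1,3)(W) — all W, so L
(2,6): →(2,5)(W), (1,5)(W) — all W, so L
(4,1): →(1,1)(W), (4,0)(W), (3,0)(W) — all W, so L
(4,3): →(1,3)(W), (4,2)(W), (3,2)(W) — all W, so L
(4,5): →(1,5)(W), (4,4)(W), (3,4)(W) — all W, so L
(5,1): →(2,1)(W), (5,0)(W), (4,0)(W) — all W, so L
(5,3): →(2,3)(W), (5,2)(W), (4,2)(W) — all W, so L
(5,5): →(2,5)(W), (5,4)(W), (4,4)(W) — all W, so L
(6,0): →(3,0)(W) only, which is W, so L
(6,3): →(3,3)(W), (6,2)(W), (5,2)(W) — all W, so L
(6,5): →(3,5)(W), (6,4)(W), (5,4)(W) — all W, so L
(7,0): →(4,0)(W) only, which is W, so L
(7,2): →(4,2)(W), (7,1)(W), (6,1)(W) — all W, so L
(8,0): →(5,0)(W) only, which is W, so L
(8,2): →(5,2)(W), (8,1)(W), (7,1)(W) — all W, so L
(8,4): →(5,4)(W), (8,3)(W), (7,3)(W) — all W, so L
(8,6): →(5,6)(W), (8,5)(W), (7,5)(W) — all W, so L
(9,2): →(6,2)(W), (9,1)(W), (8,1)(W) — all W, so L
(9,4): →(6,4)(W), (9,3)(W), (8,3)(W) — all W, so L
(9,6): →(6,6)(W), (9,5)(W), (8,5)(W) — all W, so L
Every other cell has at least one move into one of the L cells above, so it is W.
(9,1): the move to (8,0) reaches an L cell, so W
(0,2): one of the L cells justified above, so L
(7,6): the move to (6,5) reaches an L cell, so W

(9,1): W, (0,2): L, (7,6): W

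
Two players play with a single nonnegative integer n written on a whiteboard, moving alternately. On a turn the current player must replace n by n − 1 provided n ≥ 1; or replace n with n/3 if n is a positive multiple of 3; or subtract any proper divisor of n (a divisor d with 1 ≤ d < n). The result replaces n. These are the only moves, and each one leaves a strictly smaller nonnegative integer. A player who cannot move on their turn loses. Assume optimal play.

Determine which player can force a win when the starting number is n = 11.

Use the standard recursion: the mover loses at a terminal position; elsewhere, the mover wins exactly when some move hands the opponent an L position.
n=0: no move → L
n=1: →0(L), so W
n=2: →1(W) only, which is W, so L
n=3: →2(L), so W
n=4: →2(L), so W
n=5: →4(W) only, which is W, so L
n=6: →2(L), so W
n=7: →6(W) only, which is W, so L
n=8: →7(L), so W
n=9: →3(W), 6(W), 8(W) — all W, so L
n=10: →5(L), so W
n=11: →10(W) only, which is W, so L
The starting position 11 is L: whatever the player to move does, the opponent receives a W position.

The second player wins.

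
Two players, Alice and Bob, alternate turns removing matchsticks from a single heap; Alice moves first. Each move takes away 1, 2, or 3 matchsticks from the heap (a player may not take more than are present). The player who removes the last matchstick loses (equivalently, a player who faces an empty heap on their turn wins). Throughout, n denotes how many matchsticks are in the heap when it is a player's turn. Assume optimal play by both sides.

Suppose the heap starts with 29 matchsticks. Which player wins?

Bob wins.

Compute win/loss labels from the base case upward. A position with no move is W. Any other position is W if it can reach an L in one move, else L.
n=0: no move; the opponent has just taken the last matchstick and therefore loses → W
n=1: the only move is to 0(W), a W ⇒ L
n=2: can move to 1, which is L ⇒ W
n=3: can move to 1, which is L ⇒ W
n=4: can move to 1, which is L ⇒ W
n=5: moves to 4(W), 3(W), 2(W); every one is W ⇒ L
n=6: can move to 5, which is L ⇒ W
n=7: can move to 5, which is L ⇒ W
n=8: can move to 5, which is L ⇒ W
n=9: moves to 8(W), 7(W), 6(W); every one is W ⇒ L
n=10: can move to 9, which is L ⇒ W
n=11: can move to 9, which is L ⇒ W
n=12: can move to 9, which is L ⇒ W
n=13: moves to 12(W), 11(W), 10(W); every one is W ⇒ L
n=14: can move to 13, which is L ⇒ W
n=15: can move to 13, which is L ⇒ W
n=16: can move to 13, which is L ⇒ W
n=17: moves to 16(W), 15(W), 14(W); every one is W ⇒ L
n=18: can move to 17, which is L ⇒ W
n=19: can move to 17, which is L ⇒ W
n=20: can move to 17, which is L ⇒ W
n=21: moves to 20(W), 19(W), 18(W); every one is W ⇒ L
n=22: can move to 21, which is L ⇒ W
n=23: can move to 21, which is L ⇒ W
n=24: can move to 21, which is L ⇒ W
n=25: moves to 24(W), 23(W), 22(W); every one is W ⇒ L
n=26: can move to 25, which is L ⇒ W
n=27: can move to 25, which is L ⇒ W
n=28: can move to 25, which is L ⇒ W
n=29: moves to 28(W), 27(W), 26(W); every one is W ⇒ L
The starting position 29 is L: whatever Alice does, the opponent receives a W position.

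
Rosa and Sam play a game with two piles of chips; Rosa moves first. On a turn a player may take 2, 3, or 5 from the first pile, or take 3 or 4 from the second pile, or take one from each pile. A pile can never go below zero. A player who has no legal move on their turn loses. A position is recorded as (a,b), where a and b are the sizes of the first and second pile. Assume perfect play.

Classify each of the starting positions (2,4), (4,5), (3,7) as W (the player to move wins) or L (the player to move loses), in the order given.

(2,4): L, (4,5): W, (3,7): W

Positions with no move are L. A position that does have a move is losing for the player to move precisely when every available move leads to a winning position for the opponent. Fill in the labels:
No move ever increases a pile, so every position that can arise here has a ≤ 4 and b ≤ 7; it is enough to label the cells with 0 ≤ a ≤ 4 and 0 ≤ b ≤ 7.
Every move lowers a or b (never raises either), so fill the grid row by row in increasing a, and left to right within a row: each cell's successors are then already labelled.
      b=0  b=1  b=2  b=3  b=4  b=5  b=6  b=7
a=0:    L    L    L    W    W    W    W    L
a=1:    L    W    W    W    W    L    L    L
a=2:    W    W    W    L    L    L    W    W
a=3:    W    W    W    L    W    W    W    W
a=4:    W    L    L    W    W    W    W    W
Cells with no legal move (terminal, hence L): (0,0), (0,1), (0,2), (1,0).
The remaining L cells, each justified by listing all of its moves:
(0,7): only reaches (0,4)(W), (0,3)(W), all W → L
(1,5): only reaches (1,2)(W), (1,1)(W), (0,4)(W), all W → L
(1,6): only reaches (1,3)(W), (1,2)(W), (0,5)(W), all W → L
(1,7): only reaches (1,4)(W), (1,3)(W), (0,6)(W), all W → L
(2,3): only reaches (0,3)(W), (2,0)(W), (1,2)(W), all W → L
(2,4): only reaches (0,4)(W), (2,1)(W), (2,0)(W), (1,3)(W), all W → L
(2,5): only reaches (0,5)(W), (2,2)(W), (2,1)(W), (1,4)(W), all W → L
(3,3): only reaches (1,3)(W), (0,3)(W), (3,0)(W), (2,2)(W), all W → L
(4,1): only reaches (2,1)(W), (1,1)(W), (3,0)(W), all W → L
(4,2): only reaches (2,2)(W), (1,2)(W), (3,1)(W), all W → L
Every other cell has at least one move into one of the L cells above, so it is W.
(2,4): one of the L cells justified above, so L
(4,5): the move to (2,5) reaches an L cell, so W
(3,7): the move to (1,7) reaches an L cell, so W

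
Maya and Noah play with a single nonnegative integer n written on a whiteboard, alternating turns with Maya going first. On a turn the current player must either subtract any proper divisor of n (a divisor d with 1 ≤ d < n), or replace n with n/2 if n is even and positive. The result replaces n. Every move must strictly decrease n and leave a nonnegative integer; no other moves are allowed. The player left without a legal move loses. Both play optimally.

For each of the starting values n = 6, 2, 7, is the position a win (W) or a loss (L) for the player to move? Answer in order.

Classify positions by backward induction: terminal positions (no move available) are L. From any other position, the mover wins iff some move reaches an L.
n=0: no move → L
n=1: no move → L
n=2: W (go to 1, an L position)
n=3: L (sole option 2(W) is W)
n=4: W (go to 3, an L position)
n=5: L (sole option 4(W) is W)
n=6: W (go to 3, an L position)
n=7: L (sole option 6(W) is W)

6: W, 2: W, 7: L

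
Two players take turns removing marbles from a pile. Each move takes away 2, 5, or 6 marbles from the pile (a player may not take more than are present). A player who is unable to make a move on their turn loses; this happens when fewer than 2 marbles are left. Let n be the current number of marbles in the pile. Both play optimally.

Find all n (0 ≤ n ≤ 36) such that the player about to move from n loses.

Build the W/L table. Terminal = L. A non-terminal position is W if it has a move to some L; otherwise it is L.
n=0: no move → L
n=1: no move → L
n=2: reaches L-position 0 → W
n=3: reaches L-position 1 → W
n=4: only reaches 2(W), which is W → L
n=5: reaches L-position 0 → W
n=6: reaches L-position 4 → W
n=7: reaches L-position 1 → W
n=8: only reaches 6(W), 3(W), 2(W), all W → L
n=9: reaches L-position 4 → W
n=10: reaches L-position 8 → W
n=11: only reaches 9(W), 6(W), 5(W), all W → L
n=12: only reaches 10(W), 7(W), 6(W), all W → L
n=13: reaches L-position 11 → W
n=14: reaches L-position 12 → W
n=15: only reaches 13(W), 10(W), 9(W), all W → L
n=16: reaches L-position 11 → W
n=17: reaches L-position 15 → W
n=18: reaches L-position 12 → W
n=19: only reaches 17(W), 14(W), 13(W), all W → L
n=20: reaches L-position 15 → W
n=21: reaches L-position 19 → W
n=22: only reaches 20(W), 17(W), 16(W), all W → L
n=23: only reaches 21(W), 18(W), 17(W), all W → L
n=24: reaches L-position 22 → W
n=25: reaches L-position 23 → W
n=26: only reaches 24(W), 21(W), 20(W), all W → L
n=27: reaches L-position 22 → W
n=28: reaches L-position 26 → W
n=29: reaches L-position 23 → W
n=30: only reaches 28(W), 25(W), 24(W), all W → L
n=31: reaches L-position 26 → W
n=32: reaches L-position 30 → W
n=33: only reaches 31(W), 28(W), 27(W), all W → L
n=34: only reaches 32(W), 29(W), 28(W), all W → L
n=35: reaches L-position 33 → W
n=36: reaches L-position 34 → W
The losing starting values of n are exactly the entries labelled L in this table (14 of them).

0, 1, 4, 8, 11, 12, 15, 19, 22, 23, 26, 30, 33, 34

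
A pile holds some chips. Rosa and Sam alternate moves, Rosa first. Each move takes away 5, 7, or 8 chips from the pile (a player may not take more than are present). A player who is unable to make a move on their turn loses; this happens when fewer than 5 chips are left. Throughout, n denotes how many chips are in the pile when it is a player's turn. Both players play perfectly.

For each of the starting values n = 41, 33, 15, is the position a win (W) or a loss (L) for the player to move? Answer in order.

41: L, 33: W, 15: L

Positions with no move are L. A position that does have a move is losing for the player to move precisely when every available move leads to a winning position for the opponent. Fill in the labels:
n=0: no move → L
n=1: no move → L
n=2: no move → L
n=3: no move → L
n=4: no move → L
n=5: W (go to 0, an L position)
n=6: W (go to 1, an L position)
n=7: W (go to 2, an L position)
n=8: W (go to 3, an L position)
n=9: W (go to 4, an L position)
n=10: W (go to 3, an L position)
n=11: W (go to 4, an L position)
n=12: W (go to 4, an L position)
n=13: L (options 8(W), 6(W), 5(W) are all W)
n=14: L (options 9(W), 7(W), 6(W) are all W)
n=15: L (options 10(W), 8(W), 7(W) are all W)
n=16: L (options 11(W), 9(W), 8(W) are all W)
n=17: L (options 12(W), 10(W), 9(W) are all W)
n=18: W (go to 13, an L position)
n=19: W (go to 14, an L position)
n=20: W (go to 15, an L position)
n=21: W (go to 16, an L position)
n=22: W (go to 17, an L position)
n=23: W (go to 16, an L position)
n=24: W (go to 17, an L position)
n=25: W (go to 17, an L position)
n=26: L (options 21(W), 19(W), 18(W) are all W)
n=27: L (options 22(W), 20(W), 19(W) are all W)
n=28: L (options 23(W), 21(W), 20(W) are all W)
n=29: L (options 24(W), 22(W), 21(W) are all W)
n=30: L (options 25(W), 23(W), 22(W) are all W)
n=31: W (go to 26, an L position)
n=32: W (go to 27, an L position)
n=33: W (go to 28, an L position)
n=34: W (go to 29, an L position)
n=35: W (go to 30, an L position)
n=36: W (go to 29, an L position)
n=37: W (go to 30, an L position)
n=38: W (go to 30, an L position)
n=39: L (options 34(W), 32(W), 31(W) are all W)
n=40: L (options 35(W), 33(W), 32(W) are all W)
n=41: L (options 36(W), 34(W), 33(W) are all W)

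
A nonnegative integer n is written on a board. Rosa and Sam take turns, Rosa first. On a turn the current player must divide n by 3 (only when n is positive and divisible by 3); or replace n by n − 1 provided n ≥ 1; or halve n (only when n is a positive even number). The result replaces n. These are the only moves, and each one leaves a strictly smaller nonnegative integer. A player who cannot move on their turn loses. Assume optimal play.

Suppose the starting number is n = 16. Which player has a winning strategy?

Sam wins.

Build the W/L table. Terminal = L. A non-terminal position is W if it has a move to some L; otherwise it is L.
n=0: no move → L
n=1: reaches L-position 0 → W
n=2: only reaches 1(W), which is W → L
n=3: reaches L-position 2 → W
n=4: reaches L-position 2 → W
n=5: only reaches 4(W), which is W → L
n=6: reaches L-position 2 → W
n=7: only reaches 6(W), which is W → L
n=8: reaches L-position 7 → W
n=9: only reaches 3(W), 8(W), all W → L
n=10: reaches L-position 5 → W
n=11: only reaches 10(W), which is W → L
n=12: reaches L-position 11 → W
n=13: only reaches 12(W), which is W → L
n=14: reaches L-position 7 → W
n=15: reaches L-position 5 → W
n=16: only reaches 8(W), 15(W), all W → L
The starting position 16 is L: whatever Rosa does, the opponent receives a W position.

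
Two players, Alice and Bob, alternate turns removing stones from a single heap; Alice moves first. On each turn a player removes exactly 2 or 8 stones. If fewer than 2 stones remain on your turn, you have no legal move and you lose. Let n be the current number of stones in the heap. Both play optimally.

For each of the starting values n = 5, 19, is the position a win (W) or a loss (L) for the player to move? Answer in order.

Classify positions by backward induction: terminal positions (no move available) are L. From any other position, the mover wins iff some move reaches an L.
n=0: no move → L
n=1: no move → L
n=2: can move to 0, which is L ⇒ W
n=3: can move to 1, which is L ⇒ W
n=4: the only move is to 2(W), a W ⇒ L
n=5: the only move is to 3(W), a W ⇒ L
n=6: can move to 4, which is L ⇒ W
n=7: can move to 5, which is L ⇒ W
n=8: can move to 0, which is L ⇒ W
n=9: can move to 1, which is L ⇒ W
n=10: moves to 8(W), 2(W); every one is W ⇒ L
n=11: moves to 9(W), 3(W); every one is W ⇒ L
n=12: can move to 10, which is L ⇒ W
n=13: can move to 11, which is L ⇒ W
n=14: moves to 12(W), 6(W); every one is W ⇒ L
n=15: moves to 13(W), 7(W); every one is W ⇒ L
n=16: can move to 14, which is L ⇒ W
n=17: can move to 15, which is L ⇒ W
n=18: can move to 10, which is L ⇒ W
n=19: can move to 11, which is L ⇒ W

5: L, 19: W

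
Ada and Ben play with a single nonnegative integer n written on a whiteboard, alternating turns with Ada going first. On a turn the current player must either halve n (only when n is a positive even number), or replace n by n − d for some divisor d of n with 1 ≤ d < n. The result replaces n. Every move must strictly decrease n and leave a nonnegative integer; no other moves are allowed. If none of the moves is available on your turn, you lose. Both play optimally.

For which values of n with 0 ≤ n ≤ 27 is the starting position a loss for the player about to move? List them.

0, 1, 3, 5, 7, 9, 11, 13, 15, 17, 19, 21, 23, 25, 27

Label each position W (a win for the player to move) or L (a loss). A position with no legal move is L; any other position is W exactly when some move reaches an L, and L when every move reaches a W.
n=0: no move → L
n=1: no move → L
n=2: reaches L-position 1 → W
n=3: only reaches 2(W), which is W → L
n=4: reaches L-position 3 → W
n=5: only reaches 4(W), which is W → L
n=6: reaches L-position 3 → W
n=7: only reaches 6(W), which is W → L
n=8: reaches L-position 7 → W
n=9: only reaches 6(W), 8(W), all W → L
n=10: reaches L-position 5 → W
n=11: only reaches 10(W), which is W → L
n=12: reaches L-position 9 → W
n=13: only reaches 12(W), which is W → L
n=14: reaches L-position 7 → W
n=15: only reaches 10(W), 12(W), 14(W), all W → L
n=16: reaches L-position 15 → W
n=17: only reaches 16(W), which is W → L
n=18: reaches L-position 9 → W
n=19: only reaches 18(W), which is W → L
n=20: reaches L-position 15 → W
n=21: only reaches 14(W), 18(W), 20(W), all W → L
n=22: reaches L-position 11 → W
n=23: only reaches 22(W), which is W → L
n=24: reaches L-position 21 → W
n=25: only reaches 20(W), 24(W), all W → L
n=26: reaches L-position 13 → W
n=27: only reaches 18(W), 24(W), 26(W), all W → L
Reading off the rows marked L gives the requested list; there are 15 such values of n.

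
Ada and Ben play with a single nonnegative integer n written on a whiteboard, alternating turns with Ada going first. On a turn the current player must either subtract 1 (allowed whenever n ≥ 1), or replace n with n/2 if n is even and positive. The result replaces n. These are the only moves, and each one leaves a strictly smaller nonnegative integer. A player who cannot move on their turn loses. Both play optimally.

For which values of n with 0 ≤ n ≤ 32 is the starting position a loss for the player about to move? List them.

Positions with no move are L. A position that does have a move is losing for the player to move precisely when every available move leads to a winning position for the opponent. Fill in the labels:
n=0: no move → L
n=1: →0(L), so W
n=2: →1(W) only, which is W, so L
n=3: →2(L), so W
n=4: →2(L), so W
n=5: →4(W) only, which is W, so L
n=6: →5(L), so W
n=7: →6(W) only, which is W, so L
n=8: →7(L), so W
n=9: →8(W) only, which is W, so L
n=10: →5(L), so W
n=11: →10(W) only, which is W, so L
n=12: →11(L), so W
n=13: →12(W) only, which is W, so L
n=14: →7(L), so W
n=15: →14(W) only, which is W, so L
n=16: →15(L), so W
n=17: →16(W) only, which is W, so L
n=18: →9(L), so W
n=19: →18(W) only, which is W, so L
n=20: →19(L), so W
n=21: →20(W) only, which is W, so L
n=22: →11(L), so W
n=23: →22(W) only, which is W, so L
n=24: →23(L), so W
n=25: →24(W) only, which is W, so L
n=26: →13(L), so W
n=27: →26(W) only, which is W, so L
n=28: →27(L), so W
n=29: →28(W) only, which is W, so L
n=30: →15(L), so W
n=31: →30(W) only, which is W, so L
n=32: →31(L), so W
The losing starting values of n are exactly the entries labelled L in this table (16 of them).

0, 2, 5, 7, 9, 11, 13, 15, 17, 19, 21, 23, 25, 27, 29, 31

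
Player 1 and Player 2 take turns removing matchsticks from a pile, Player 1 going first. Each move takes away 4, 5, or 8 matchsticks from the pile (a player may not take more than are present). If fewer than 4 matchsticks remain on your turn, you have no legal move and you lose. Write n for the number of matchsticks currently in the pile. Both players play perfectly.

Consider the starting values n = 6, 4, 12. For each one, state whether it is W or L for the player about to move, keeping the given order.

Work bottom-up. With no move the player to move loses. Otherwise the position is W if at least one move leads to an L position for the opponent, and L if every move leads to a W.
n=0: no move → L
n=1: no move → L
n=2: no move → L
n=3: no move → L
n=4: reaches L-position 0 → W
n=5: reaches L-position 1 → W
n=6: reaches L-position 2 → W
n=7: reaches L-position 3 → W
n=8: reaches L-position 3 → W
n=9: reaches L-position 1 → W
n=10: reaches L-position 2 → W
n=11: reaches L-position 3 → W
n=12: only reaches 8(W), 7(W), 4(W), all W → L

6: W, 4: W, 12: L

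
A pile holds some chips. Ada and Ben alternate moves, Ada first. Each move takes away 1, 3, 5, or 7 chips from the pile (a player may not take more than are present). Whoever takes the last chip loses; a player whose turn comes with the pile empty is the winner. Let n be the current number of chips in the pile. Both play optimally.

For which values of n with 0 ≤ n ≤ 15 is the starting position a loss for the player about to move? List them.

1, 3, 5, 7, 9, 11, 13, 15

Label each position W (a win for the player to move) or L (a loss). A position with no legal move is W; any other position is W exactly when some move reaches an L, and L when every move reaches a W.
n=0: no move; the opponent has just taken the last chip and therefore loses → W
n=1: only reaches 0(W), which is W → L
n=2: reaches L-position 1 → W
n=3: only reaches 2(W), 0(W), all W → L
n=4: reaches L-position 3 → W
n=5: only reaches 4(W), 2(W), 0(W), all W → L
n=6: reaches L-position 5 → W
n=7: only reaches 6(W), 4(W), 2(W), 0(W), all W → L
n=8: reaches L-position 7 → W
n=9: only reaches 8(W), 6(W), 4(W), 2(W), all W → L
n=10: reaches L-position 9 → W
n=11: only reaches 10(W), 8(W), 6(W), 4(W), all W → L
n=12: reaches L-position 11 → W
n=13: only reaches 12(W), 10(W), 8(W), 6(W), all W → L
n=14: reaches L-position 13 → W
n=15: only reaches 14(W), 12(W), 10(W), 8(W), all W → L
The losing starting values of n are exactly the entries labelled L in this table (8 of them).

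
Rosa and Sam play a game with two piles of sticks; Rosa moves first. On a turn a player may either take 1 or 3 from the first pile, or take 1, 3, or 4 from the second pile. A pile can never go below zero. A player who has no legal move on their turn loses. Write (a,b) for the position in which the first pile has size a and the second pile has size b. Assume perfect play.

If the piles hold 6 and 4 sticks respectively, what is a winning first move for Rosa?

Compute win/loss labels from the base case upward. A position with no move is L. Any other position is W if it can reach an L in one move, else L.
No move ever increases a pile, so every position that can arise here has a ≤ 6 and b ≤ 4; it is enough to label the cells with 0 ≤ a ≤ 6 and 0 ≤ b ≤ 4.
Every move lowers a or b (never raises either), so fill the grid row by row in increasing a, and left to right within a row: each cell's successors are then already labelled.
      b=0  b=1  b=2  b=3  b=4
a=0:    L    W    L    W    W
a=1:    W    L    W    L    W
a=2:    L    W    L    W    W
a=3:    W    L    W    L    W
a=4:    L    W    L    W    W
a=5:    W    L    W    L    W
a=6:    L    W    L    W    W
Cells with no legal move (terminal, hence L): (0,0).
The remaining L cells, each justified by listing all of its moves:
(0,2): only reaches (0,1)(W), which is W → L
(1,1): only reaches (0,1)(W), (1,0)(W), all W → L
(1,3): only reaches (0,3)(W), (1,2)(W), (1,0)(W), all W → L
(2,0): only reaches (1,0)(W), which is W → L
(2,2): only reaches (1,2)(W), (2,1)(W), all W → L
(3,1): only reaches (2,1)(W), (0,1)(W), (3,0)(W), all W → L
(3,3): only reaches (2,3)(W), (0,3)(W), (3,2)(W), (3,0)(W), all W → L
(4,0): only reaches (3,0)(W), (1,0)(W), all W → L
(4,2): only reaches (3,2)(W), (1,2)(W), (4,1)(W), all W → L
(5,1): only reaches (4,1)(W), (2,1)(W), (5,0)(W), all W → L
(5,3): only reaches (4,3)(W), (2,3)(W), (5,2)(W), (5,0)(W), all W → L
(6,0): only reaches (5,0)(W), (3,0)(W), all W → L
(6,2): only reaches (5,2)(W), (3,2)(W), (6,1)(W), all W → L
Every other cell has at least one move into one of the L cells above, so it is W.
From (6,4), the L positions reachable in one move are: (6,0).

Move to (6,0).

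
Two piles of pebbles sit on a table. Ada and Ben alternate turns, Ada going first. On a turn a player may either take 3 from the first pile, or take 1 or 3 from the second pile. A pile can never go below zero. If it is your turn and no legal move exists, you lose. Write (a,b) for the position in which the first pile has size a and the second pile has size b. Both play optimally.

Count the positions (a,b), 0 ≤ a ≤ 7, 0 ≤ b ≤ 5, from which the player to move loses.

Build the W/L table. Terminal = L. A non-terminal position is W if it has a move to some L; otherwise it is L.
Every move lowers a or b (never raises either), so fill the grid row by row in increasing a, and left to right within a row: each cell's successors are then already labelled.
      b=0  b=1  b=2  b=3  b=4  b=5
a=0:    L    W    L    W    L    W
a=1:    L    W    L    W    L    W
a=2:    L    W    L    W    L    W
a=3:    W    L    W    L    W    L
a=4:    W    L    W    L    W    L
a=5:    W    L    W    L    W    L
a=6:    L    W    L    W    L    W
a=7:    L    W    L    W    L    W
Cells with no legal move (terminal, hence L): (0,0), (1,0), (2,0).
The remaining L cells, each justified by listing all of its moves:
(0,2): L (sole option (0,1)(W) is W)
(0,4): L (options (0,3)(W), (0,1)(W) are all W)
(1,2): L (sole option (1,1)(W) is W)
(1,4): L (options (1,3)(W), (1,1)(W) are all W)
(2,2): L (sole option (2,1)(W) is W)
(2,4): L (options (2,3)(W), (2,1)(W) are all W)
(3,1): L (options (0,1)(W), (3,0)(W) are all W)
(3,3): L (options (0,3)(W), (3,2)(W), (3,0)(W) are all W)
(3,5): L (options (0,5)(W), (3,4)(W), (3,2)(W) are all W)
(4,1): L (options (1,1)(W), (4,0)(W) are all W)
(4,3): L (options (1,3)(W), (4,2)(W), (4,0)(W) are all W)
(4,5): L (options (1,5)(W), (4,4)(W), (4,2)(W) are all W)
(5,1): L (options (2,1)(W), (5,0)(W) are all W)
(5,3): L (options (2,3)(W), (5,2)(W), (5,0)(W) are all W)
(5,5): L (options (2,5)(W), (5,4)(W), (5,2)(W) are all W)
(6,0): L (sole option (3,0)(W) is W)
(6,2): L (options (3,2)(W), (6,1)(W) are all W)
(6,4): L (options (3,4)(W), (6,3)(W), (6,1)(W) are all W)
(7,0): L (sole option (4,0)(W) is W)
(7,2): L (options (4,2)(W), (7,1)(W) are all W)
(7,4): L (options (4,4)(W), (7,3)(W), (7,1)(W) are all W)
Every other cell has at least one move into one of the L cells above, so it is W.
L cells per row: a=0: 3, a=1: 3, a=2: 3, a=3: 3, a=4: 3, a=5: 3, a=6: 3, a=7: 3; total 24.

24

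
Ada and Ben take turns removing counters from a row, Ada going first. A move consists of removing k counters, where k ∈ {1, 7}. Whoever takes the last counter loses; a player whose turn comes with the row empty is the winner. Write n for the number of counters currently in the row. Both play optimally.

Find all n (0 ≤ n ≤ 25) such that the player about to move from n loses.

Work bottom-up. With no move the player to move wins. Otherwise the position is W if at least one move leads to an L position for the opponent, and L if every move leads to a W.
n=0: no move; the opponent has just taken the last counter and therefore loses → W
n=1: the only move is to 0(W), a W ⇒ L
n=2: can move to 1, which is L ⇒ W
n=3: the only move is to 2(W), a W ⇒ L
n=4: can move to 3, which is L ⇒ W
n=5: the only move is to 4(W), a W ⇒ L
n=6: can move to 5, which is L ⇒ W
n=7: moves to 6(W), 0(W); every one is W ⇒ L
n=8: can move to 7, which is L ⇒ W
n=9: moves to 8(W), 2(W); every one is W ⇒ L
n=10: can move to 9, which is L ⇒ W
n=11: moves to 10(W), 4(W); every one is W ⇒ L
n=12: can move to 11, which is L ⇒ W
n=13: moves to 12(W), 6(W); every one is W ⇒ L
n=14: can move to 13, which is L ⇒ W
n=15: moves to 14(W), 8(W); every one is W ⇒ L
n=16: can move to 15, which is L ⇒ W
n=17: moves to 16(W), 10(W); every one is W ⇒ L
n=18: can move to 17, which is L ⇒ W
n=19: moves to 18(W), 12(W); every one is W ⇒ L
n=20: can move to 19, which is L ⇒ W
n=21: moves to 20(W), 14(W); every one is W ⇒ L
n=22: can move to 21, which is L ⇒ W
n=23: moves to 22(W), 16(W); every one is W ⇒ L
n=24: can move to 23, which is L ⇒ W
n=25: moves to 24(W), 18(W); every one is W ⇒ L
Reading off the rows marked L gives the requested list; there are 13 such values of n.

1, 3, 5, 7, 9, 11, 13, 15, 17, 19, 21, 23, 25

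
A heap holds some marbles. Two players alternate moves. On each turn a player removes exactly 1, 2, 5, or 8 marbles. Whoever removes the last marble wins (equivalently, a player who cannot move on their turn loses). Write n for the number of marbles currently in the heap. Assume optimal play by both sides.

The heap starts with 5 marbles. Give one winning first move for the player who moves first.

Use the standard recursion: the mover loses at a terminal position; elsewhere, the mover wins exactly when some move hands the opponent an L position.
n=0: no move → L
n=1: →0(L), so W
n=2: →0(L), so W
n=3: →2(W), 1(W) — all W, so L
n=4: →3(L), so W
n=5: →3(L), so W
From 5, the L positions reachable in one move are: 3, 0. Any move reaching one of these is winning.

Remove 2, leaving 3.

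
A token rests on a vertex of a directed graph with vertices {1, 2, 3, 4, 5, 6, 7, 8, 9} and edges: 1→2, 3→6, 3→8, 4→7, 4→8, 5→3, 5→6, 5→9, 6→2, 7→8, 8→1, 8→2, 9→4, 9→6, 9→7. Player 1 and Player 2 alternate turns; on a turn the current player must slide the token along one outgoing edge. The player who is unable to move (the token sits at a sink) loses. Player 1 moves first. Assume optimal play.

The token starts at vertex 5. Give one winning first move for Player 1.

Use the standard recursion: the mover loses at a terminal position; elsewhere, the mover wins exactly when some move hands the opponent an L position.
Every edge goes from a vertex to one that appears earlier in the order 2, 1, 6, 8, 7, 4, 3, 9, 5, so processing vertices in that order labels each vertex after all of its successors.
2: no outgoing edge → L
1: reaches L-position 2 → W
6: reaches L-position 2 → W
8: reaches L-position 2 → W
7: only reaches 8(W), which is W → L
4: reaches L-position 7 → W
3: only reaches 8(W), 6(W), all W → L
9: reaches L-position 7 → W
5: reaches L-position 3 → W
From 5, the L positions reachable in one move are: 3.

Move to 3.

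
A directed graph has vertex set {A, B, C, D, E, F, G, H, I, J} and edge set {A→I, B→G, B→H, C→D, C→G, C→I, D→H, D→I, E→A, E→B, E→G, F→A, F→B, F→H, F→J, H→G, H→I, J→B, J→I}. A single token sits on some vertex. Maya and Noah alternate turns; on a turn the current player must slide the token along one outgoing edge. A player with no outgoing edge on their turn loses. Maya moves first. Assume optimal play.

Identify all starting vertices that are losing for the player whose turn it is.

F, G, I

Compute win/loss labels from the base case upward. A position with no move is L. Any other position is W if it can reach an L in one move, else L.
Every edge goes from a vertex to one that appears earlier in the order G, I, H, D, B, C, J, A, E, F, so processing vertices in that order labels each vertex after all of its successors.
G: no outgoing edge → L
I: no outgoing edge → L
H: W (go to I, an L position)
D: W (go to I, an L position)
B: W (go to G, an L position)
C: W (go to I, an L position)
J: W (go to I, an L position)
A: W (go to I, an L position)
E: W (go to G, an L position)
F: L (options A(W), J(W), B(W), H(W) are all W)
Reading off the rows marked L gives the requested list; there are 3 such vertices.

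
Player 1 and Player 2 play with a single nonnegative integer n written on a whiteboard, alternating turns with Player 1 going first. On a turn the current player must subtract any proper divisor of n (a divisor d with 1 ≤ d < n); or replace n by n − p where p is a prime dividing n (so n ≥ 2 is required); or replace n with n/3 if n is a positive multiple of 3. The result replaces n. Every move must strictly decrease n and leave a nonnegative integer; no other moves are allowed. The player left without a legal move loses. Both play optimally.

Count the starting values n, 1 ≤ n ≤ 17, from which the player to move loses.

Compute win/loss labels from the base case upward. A position with no move is L. Any other position is W if it can reach an L in one move, else L.
n=0: no move → L
n=1: no move → L
n=2: W (go to 0, an L position)
n=3: W (go to 0, an L position)
n=4: L (options 2(W), 3(W) are all W)
n=5: W (go to 0, an L position)
n=6: W (go to 4, an L position)
n=7: W (go to 0, an L position)
n=8: W (go to 4, an L position)
n=9: L (options 3(W), 6(W), 8(W) are all W)
n=10: W (go to 9, an L position)
n=11: W (go to 0, an L position)
n=12: W (go to 4, an L position)
n=13: W (go to 0, an L position)
n=14: L (options 7(W), 12(W), 13(W) are all W)
n=15: W (go to 14, an L position)
n=16: W (go to 14, an L position)
n=17: W (go to 0, an L position)
L entries with 1 ≤ n ≤ 17 (n=0 is outside the asked range and is not counted): n = 1, 4, 9, 14; that makes 4.

4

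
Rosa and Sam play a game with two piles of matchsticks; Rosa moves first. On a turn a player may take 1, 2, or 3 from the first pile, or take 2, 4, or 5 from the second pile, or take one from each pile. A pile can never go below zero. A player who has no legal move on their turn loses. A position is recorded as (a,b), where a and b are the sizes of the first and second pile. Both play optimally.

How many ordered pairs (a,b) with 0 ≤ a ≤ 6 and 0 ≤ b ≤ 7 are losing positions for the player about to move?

Work bottom-up. With no move the player to move loses. Otherwise the position is W if at least one move leads to an L position for the opponent, and L if every move leads to a W.
Every move lowers a or b (never raises either), so fill the grid row by row in increasing a, and left to right within a row: each cell's successors are then already labelled.
      b=0  b=1  b=2  b=3  b=4  b=5  b=6  b=7
a=0:    L    L    W    W    W    W    W    L
a=1:    W    W    W    L    L    W    W    W
a=2:    W    W    L    W    W    W    W    W
a=3:    W    W    W    W    W    L    L    W
a=4:    L    L    W    W    W    W    W    W
a=5:    W    W    W    L    L    W    W    W
a=6:    W    W    L    W    W    W    W    W
Cells with no legal move (terminal, hence L): (0,0), (0,1).
The remaining L cells, each justified by listing all of its moves:
(0,7): only reaches (0,5)(W), (0,3)(W), (0,2)(W), all W → L
(1,3): only reaches (0,3)(W), (1,1)(W), (0,2)(W), all W → L
(1,4): only reaches (0,4)(W), (1,2)(W), (1,0)(W), (0,3)(W), all W → L
(2,2): only reaches (1,2)(W), (0,2)(W), (2,0)(W), (1,1)(W), all W → L
(3,5): only reaches (2,5)(W), (1,5)(W), (0,5)(W), (3,3)(W), (3,1)(W), (3,0)(W), (2,4)(W), all W → L
(3,6): only reaches (2,6)(W), (1,6)(W), (0,6)(W), (3,4)(W), (3,2)(W), (3,1)(W), (2,5)(W), all W → L
(4,0): only reaches (3,0)(W), (2,0)(W), (1,0)(W), all W → L
(4,1): only reaches (3,1)(W), (2,1)(W), (1,1)(W), (3,0)(W), all W → L
(5,3): only reaches (4,3)(W), (3,3)(W), (2,3)(W), (5,1)(W), (4,2)(W), all W → L
(5,4): only reaches (4,4)(W), (3,4)(W), (2,4)(W), (5,2)(W), (5,0)(W), (4,3)(W), all W → L
(6,2): only reaches (5,2)(W), (4,2)(W), (3,2)(W), (6,0)(W), (5,1)(W), all W → L
Every other cell has at least one move into one of the L cells above, so it is W.
L cells per row: a=0: 3, a=1: 2, a=2: 1, a=3: 2, a=4: 2, a=5: 2, a=6: 1; total 13.

13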